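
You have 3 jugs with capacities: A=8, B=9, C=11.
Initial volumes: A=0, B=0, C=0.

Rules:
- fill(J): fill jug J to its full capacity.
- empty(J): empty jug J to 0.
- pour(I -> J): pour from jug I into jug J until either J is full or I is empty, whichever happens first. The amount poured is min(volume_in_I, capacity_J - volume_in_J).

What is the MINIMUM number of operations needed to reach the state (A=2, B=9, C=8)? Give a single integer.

Answer: 6

Derivation:
BFS from (A=0, B=0, C=0). One shortest path:
  1. fill(C) -> (A=0 B=0 C=11)
  2. pour(C -> A) -> (A=8 B=0 C=3)
  3. pour(C -> B) -> (A=8 B=3 C=0)
  4. pour(A -> C) -> (A=0 B=3 C=8)
  5. fill(A) -> (A=8 B=3 C=8)
  6. pour(A -> B) -> (A=2 B=9 C=8)
Reached target in 6 moves.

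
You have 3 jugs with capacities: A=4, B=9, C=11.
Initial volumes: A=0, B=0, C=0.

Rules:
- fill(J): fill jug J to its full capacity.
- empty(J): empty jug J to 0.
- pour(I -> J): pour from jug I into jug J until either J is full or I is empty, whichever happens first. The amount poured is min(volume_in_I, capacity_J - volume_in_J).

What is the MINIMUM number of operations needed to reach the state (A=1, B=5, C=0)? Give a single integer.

BFS from (A=0, B=0, C=0). One shortest path:
  1. fill(A) -> (A=4 B=0 C=0)
  2. fill(B) -> (A=4 B=9 C=0)
  3. pour(A -> C) -> (A=0 B=9 C=4)
  4. fill(A) -> (A=4 B=9 C=4)
  5. pour(A -> C) -> (A=0 B=9 C=8)
  6. pour(B -> A) -> (A=4 B=5 C=8)
  7. pour(A -> C) -> (A=1 B=5 C=11)
  8. empty(C) -> (A=1 B=5 C=0)
Reached target in 8 moves.

Answer: 8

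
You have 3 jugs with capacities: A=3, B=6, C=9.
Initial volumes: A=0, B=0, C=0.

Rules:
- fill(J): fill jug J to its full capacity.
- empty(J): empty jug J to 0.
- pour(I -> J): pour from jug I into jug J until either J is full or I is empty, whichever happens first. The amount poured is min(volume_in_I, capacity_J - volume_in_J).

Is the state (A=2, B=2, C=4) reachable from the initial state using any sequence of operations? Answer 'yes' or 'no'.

Answer: no

Derivation:
BFS explored all 24 reachable states.
Reachable set includes: (0,0,0), (0,0,3), (0,0,6), (0,0,9), (0,3,0), (0,3,3), (0,3,6), (0,3,9), (0,6,0), (0,6,3), (0,6,6), (0,6,9) ...
Target (A=2, B=2, C=4) not in reachable set → no.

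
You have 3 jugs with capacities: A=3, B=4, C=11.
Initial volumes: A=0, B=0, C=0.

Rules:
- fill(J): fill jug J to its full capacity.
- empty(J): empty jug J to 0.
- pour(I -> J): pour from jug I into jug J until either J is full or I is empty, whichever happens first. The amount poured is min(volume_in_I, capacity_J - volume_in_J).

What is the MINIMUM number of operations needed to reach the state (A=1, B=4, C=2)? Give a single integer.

BFS from (A=0, B=0, C=0). One shortest path:
  1. fill(A) -> (A=3 B=0 C=0)
  2. fill(B) -> (A=3 B=4 C=0)
  3. pour(A -> C) -> (A=0 B=4 C=3)
  4. pour(B -> A) -> (A=3 B=1 C=3)
  5. pour(A -> C) -> (A=0 B=1 C=6)
  6. pour(B -> A) -> (A=1 B=0 C=6)
  7. pour(C -> B) -> (A=1 B=4 C=2)
Reached target in 7 moves.

Answer: 7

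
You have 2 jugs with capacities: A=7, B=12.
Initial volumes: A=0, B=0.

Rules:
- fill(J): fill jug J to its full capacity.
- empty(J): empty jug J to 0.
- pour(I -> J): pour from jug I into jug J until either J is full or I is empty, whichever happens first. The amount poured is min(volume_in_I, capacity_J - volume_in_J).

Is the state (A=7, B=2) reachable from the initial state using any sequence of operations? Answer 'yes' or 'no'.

Answer: yes

Derivation:
BFS from (A=0, B=0):
  1. fill(A) -> (A=7 B=0)
  2. pour(A -> B) -> (A=0 B=7)
  3. fill(A) -> (A=7 B=7)
  4. pour(A -> B) -> (A=2 B=12)
  5. empty(B) -> (A=2 B=0)
  6. pour(A -> B) -> (A=0 B=2)
  7. fill(A) -> (A=7 B=2)
Target reached → yes.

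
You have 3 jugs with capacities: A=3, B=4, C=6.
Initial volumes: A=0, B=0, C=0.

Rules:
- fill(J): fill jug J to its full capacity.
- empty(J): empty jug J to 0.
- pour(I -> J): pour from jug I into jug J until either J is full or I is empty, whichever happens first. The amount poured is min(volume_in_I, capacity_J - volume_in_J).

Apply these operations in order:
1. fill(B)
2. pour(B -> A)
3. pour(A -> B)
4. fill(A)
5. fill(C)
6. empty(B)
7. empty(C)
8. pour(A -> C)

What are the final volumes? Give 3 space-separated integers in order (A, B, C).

Answer: 0 0 3

Derivation:
Step 1: fill(B) -> (A=0 B=4 C=0)
Step 2: pour(B -> A) -> (A=3 B=1 C=0)
Step 3: pour(A -> B) -> (A=0 B=4 C=0)
Step 4: fill(A) -> (A=3 B=4 C=0)
Step 5: fill(C) -> (A=3 B=4 C=6)
Step 6: empty(B) -> (A=3 B=0 C=6)
Step 7: empty(C) -> (A=3 B=0 C=0)
Step 8: pour(A -> C) -> (A=0 B=0 C=3)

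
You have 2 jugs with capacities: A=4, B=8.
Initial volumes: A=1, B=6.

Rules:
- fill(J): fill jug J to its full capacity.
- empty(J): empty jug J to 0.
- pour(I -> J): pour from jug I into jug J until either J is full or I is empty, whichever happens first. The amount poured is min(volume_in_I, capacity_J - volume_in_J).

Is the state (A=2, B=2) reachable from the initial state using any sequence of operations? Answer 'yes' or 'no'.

BFS explored all 25 reachable states.
Reachable set includes: (0,0), (0,1), (0,2), (0,3), (0,4), (0,5), (0,6), (0,7), (0,8), (1,0), (1,6), (1,8) ...
Target (A=2, B=2) not in reachable set → no.

Answer: no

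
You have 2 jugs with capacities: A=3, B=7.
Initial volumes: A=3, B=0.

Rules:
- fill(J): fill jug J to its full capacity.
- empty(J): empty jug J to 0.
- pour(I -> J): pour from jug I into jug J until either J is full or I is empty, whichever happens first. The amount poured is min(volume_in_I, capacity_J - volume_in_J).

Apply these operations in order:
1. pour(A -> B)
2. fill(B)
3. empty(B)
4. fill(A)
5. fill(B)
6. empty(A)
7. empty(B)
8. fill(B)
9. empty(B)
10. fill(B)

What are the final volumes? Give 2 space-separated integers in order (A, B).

Answer: 0 7

Derivation:
Step 1: pour(A -> B) -> (A=0 B=3)
Step 2: fill(B) -> (A=0 B=7)
Step 3: empty(B) -> (A=0 B=0)
Step 4: fill(A) -> (A=3 B=0)
Step 5: fill(B) -> (A=3 B=7)
Step 6: empty(A) -> (A=0 B=7)
Step 7: empty(B) -> (A=0 B=0)
Step 8: fill(B) -> (A=0 B=7)
Step 9: empty(B) -> (A=0 B=0)
Step 10: fill(B) -> (A=0 B=7)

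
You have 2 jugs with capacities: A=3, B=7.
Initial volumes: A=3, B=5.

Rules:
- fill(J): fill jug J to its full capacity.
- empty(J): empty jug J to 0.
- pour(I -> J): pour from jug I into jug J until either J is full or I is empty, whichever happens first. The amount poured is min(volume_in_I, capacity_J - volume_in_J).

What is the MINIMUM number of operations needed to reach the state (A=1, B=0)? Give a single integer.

BFS from (A=3, B=5). One shortest path:
  1. pour(A -> B) -> (A=1 B=7)
  2. empty(B) -> (A=1 B=0)
Reached target in 2 moves.

Answer: 2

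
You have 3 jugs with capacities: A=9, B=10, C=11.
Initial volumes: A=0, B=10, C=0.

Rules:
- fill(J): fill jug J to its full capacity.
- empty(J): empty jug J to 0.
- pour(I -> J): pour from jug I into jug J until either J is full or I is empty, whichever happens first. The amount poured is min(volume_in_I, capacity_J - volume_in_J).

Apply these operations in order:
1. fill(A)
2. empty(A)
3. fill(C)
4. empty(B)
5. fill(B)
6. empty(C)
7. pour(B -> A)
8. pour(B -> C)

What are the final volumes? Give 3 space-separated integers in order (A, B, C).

Answer: 9 0 1

Derivation:
Step 1: fill(A) -> (A=9 B=10 C=0)
Step 2: empty(A) -> (A=0 B=10 C=0)
Step 3: fill(C) -> (A=0 B=10 C=11)
Step 4: empty(B) -> (A=0 B=0 C=11)
Step 5: fill(B) -> (A=0 B=10 C=11)
Step 6: empty(C) -> (A=0 B=10 C=0)
Step 7: pour(B -> A) -> (A=9 B=1 C=0)
Step 8: pour(B -> C) -> (A=9 B=0 C=1)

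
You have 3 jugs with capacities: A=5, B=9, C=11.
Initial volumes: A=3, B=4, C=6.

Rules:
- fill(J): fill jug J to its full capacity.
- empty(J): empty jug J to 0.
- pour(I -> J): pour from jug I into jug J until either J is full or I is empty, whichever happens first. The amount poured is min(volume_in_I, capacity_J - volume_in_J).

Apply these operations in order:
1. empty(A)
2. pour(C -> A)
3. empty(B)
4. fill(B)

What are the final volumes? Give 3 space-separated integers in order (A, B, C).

Step 1: empty(A) -> (A=0 B=4 C=6)
Step 2: pour(C -> A) -> (A=5 B=4 C=1)
Step 3: empty(B) -> (A=5 B=0 C=1)
Step 4: fill(B) -> (A=5 B=9 C=1)

Answer: 5 9 1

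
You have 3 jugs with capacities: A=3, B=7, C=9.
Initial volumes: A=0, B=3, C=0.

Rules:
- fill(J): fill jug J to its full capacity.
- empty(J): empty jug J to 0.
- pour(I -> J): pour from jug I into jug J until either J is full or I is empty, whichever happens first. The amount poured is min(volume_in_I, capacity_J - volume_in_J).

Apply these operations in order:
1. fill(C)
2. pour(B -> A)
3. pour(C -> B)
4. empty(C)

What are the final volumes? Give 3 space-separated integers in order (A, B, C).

Step 1: fill(C) -> (A=0 B=3 C=9)
Step 2: pour(B -> A) -> (A=3 B=0 C=9)
Step 3: pour(C -> B) -> (A=3 B=7 C=2)
Step 4: empty(C) -> (A=3 B=7 C=0)

Answer: 3 7 0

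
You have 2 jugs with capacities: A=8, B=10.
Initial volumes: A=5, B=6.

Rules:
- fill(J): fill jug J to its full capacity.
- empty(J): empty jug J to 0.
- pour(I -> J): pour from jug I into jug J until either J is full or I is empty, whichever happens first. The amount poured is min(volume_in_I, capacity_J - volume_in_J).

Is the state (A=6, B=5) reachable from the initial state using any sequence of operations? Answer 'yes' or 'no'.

Answer: no

Derivation:
BFS explored all 37 reachable states.
Reachable set includes: (0,0), (0,1), (0,2), (0,3), (0,4), (0,5), (0,6), (0,7), (0,8), (0,9), (0,10), (1,0) ...
Target (A=6, B=5) not in reachable set → no.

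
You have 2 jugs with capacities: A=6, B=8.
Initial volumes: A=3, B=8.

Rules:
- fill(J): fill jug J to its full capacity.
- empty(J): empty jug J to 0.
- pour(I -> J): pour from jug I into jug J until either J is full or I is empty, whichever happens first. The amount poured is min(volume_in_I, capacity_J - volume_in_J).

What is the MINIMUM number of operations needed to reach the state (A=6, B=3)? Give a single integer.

BFS from (A=3, B=8). One shortest path:
  1. empty(B) -> (A=3 B=0)
  2. pour(A -> B) -> (A=0 B=3)
  3. fill(A) -> (A=6 B=3)
Reached target in 3 moves.

Answer: 3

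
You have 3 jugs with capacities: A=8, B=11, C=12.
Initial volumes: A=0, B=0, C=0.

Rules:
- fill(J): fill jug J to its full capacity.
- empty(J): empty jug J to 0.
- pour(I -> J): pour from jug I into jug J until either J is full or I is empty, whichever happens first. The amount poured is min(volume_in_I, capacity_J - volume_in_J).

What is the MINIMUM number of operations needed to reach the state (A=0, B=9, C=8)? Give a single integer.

Answer: 8

Derivation:
BFS from (A=0, B=0, C=0). One shortest path:
  1. fill(A) -> (A=8 B=0 C=0)
  2. fill(C) -> (A=8 B=0 C=12)
  3. pour(A -> B) -> (A=0 B=8 C=12)
  4. fill(A) -> (A=8 B=8 C=12)
  5. pour(C -> B) -> (A=8 B=11 C=9)
  6. empty(B) -> (A=8 B=0 C=9)
  7. pour(C -> B) -> (A=8 B=9 C=0)
  8. pour(A -> C) -> (A=0 B=9 C=8)
Reached target in 8 moves.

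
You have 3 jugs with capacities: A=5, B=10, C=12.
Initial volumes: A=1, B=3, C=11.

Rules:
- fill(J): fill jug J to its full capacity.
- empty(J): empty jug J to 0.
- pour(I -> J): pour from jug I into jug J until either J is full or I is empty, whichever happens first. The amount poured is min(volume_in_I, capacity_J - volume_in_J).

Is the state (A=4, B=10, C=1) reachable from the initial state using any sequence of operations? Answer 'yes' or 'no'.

Answer: yes

Derivation:
BFS from (A=1, B=3, C=11):
  1. pour(B -> A) -> (A=4 B=0 C=11)
  2. pour(C -> B) -> (A=4 B=10 C=1)
Target reached → yes.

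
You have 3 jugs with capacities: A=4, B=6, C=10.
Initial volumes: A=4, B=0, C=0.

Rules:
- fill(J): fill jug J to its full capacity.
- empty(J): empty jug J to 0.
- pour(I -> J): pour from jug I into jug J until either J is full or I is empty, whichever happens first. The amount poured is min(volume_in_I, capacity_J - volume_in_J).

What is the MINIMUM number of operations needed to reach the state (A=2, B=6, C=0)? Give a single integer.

Answer: 3

Derivation:
BFS from (A=4, B=0, C=0). One shortest path:
  1. pour(A -> B) -> (A=0 B=4 C=0)
  2. fill(A) -> (A=4 B=4 C=0)
  3. pour(A -> B) -> (A=2 B=6 C=0)
Reached target in 3 moves.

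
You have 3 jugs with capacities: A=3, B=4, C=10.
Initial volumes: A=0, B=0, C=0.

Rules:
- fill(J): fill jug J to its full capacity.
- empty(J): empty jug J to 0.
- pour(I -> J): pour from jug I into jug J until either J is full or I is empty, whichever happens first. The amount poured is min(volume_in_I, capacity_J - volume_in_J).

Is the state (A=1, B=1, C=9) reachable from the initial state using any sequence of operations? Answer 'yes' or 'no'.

BFS explored all 166 reachable states.
Reachable set includes: (0,0,0), (0,0,1), (0,0,2), (0,0,3), (0,0,4), (0,0,5), (0,0,6), (0,0,7), (0,0,8), (0,0,9), (0,0,10), (0,1,0) ...
Target (A=1, B=1, C=9) not in reachable set → no.

Answer: no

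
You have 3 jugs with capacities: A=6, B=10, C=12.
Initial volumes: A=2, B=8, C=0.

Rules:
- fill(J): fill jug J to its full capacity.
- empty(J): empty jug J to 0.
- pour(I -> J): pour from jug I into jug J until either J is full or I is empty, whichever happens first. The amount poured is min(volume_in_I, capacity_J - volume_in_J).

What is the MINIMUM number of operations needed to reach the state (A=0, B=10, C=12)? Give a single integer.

Answer: 2

Derivation:
BFS from (A=2, B=8, C=0). One shortest path:
  1. fill(C) -> (A=2 B=8 C=12)
  2. pour(A -> B) -> (A=0 B=10 C=12)
Reached target in 2 moves.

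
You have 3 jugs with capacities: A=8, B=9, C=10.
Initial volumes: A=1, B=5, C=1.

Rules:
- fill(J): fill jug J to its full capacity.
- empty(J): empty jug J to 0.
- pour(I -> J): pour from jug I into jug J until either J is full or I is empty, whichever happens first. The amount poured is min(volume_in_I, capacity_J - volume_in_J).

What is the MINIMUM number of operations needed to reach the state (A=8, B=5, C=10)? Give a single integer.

Answer: 2

Derivation:
BFS from (A=1, B=5, C=1). One shortest path:
  1. fill(A) -> (A=8 B=5 C=1)
  2. fill(C) -> (A=8 B=5 C=10)
Reached target in 2 moves.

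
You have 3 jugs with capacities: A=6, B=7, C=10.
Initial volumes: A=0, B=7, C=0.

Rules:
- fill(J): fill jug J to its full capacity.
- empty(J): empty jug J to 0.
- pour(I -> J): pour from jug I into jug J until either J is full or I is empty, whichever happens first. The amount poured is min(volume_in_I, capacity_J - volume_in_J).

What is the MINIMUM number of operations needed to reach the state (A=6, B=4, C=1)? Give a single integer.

Answer: 7

Derivation:
BFS from (A=0, B=7, C=0). One shortest path:
  1. fill(C) -> (A=0 B=7 C=10)
  2. pour(C -> A) -> (A=6 B=7 C=4)
  3. empty(A) -> (A=0 B=7 C=4)
  4. pour(C -> A) -> (A=4 B=7 C=0)
  5. pour(B -> C) -> (A=4 B=0 C=7)
  6. pour(A -> B) -> (A=0 B=4 C=7)
  7. pour(C -> A) -> (A=6 B=4 C=1)
Reached target in 7 moves.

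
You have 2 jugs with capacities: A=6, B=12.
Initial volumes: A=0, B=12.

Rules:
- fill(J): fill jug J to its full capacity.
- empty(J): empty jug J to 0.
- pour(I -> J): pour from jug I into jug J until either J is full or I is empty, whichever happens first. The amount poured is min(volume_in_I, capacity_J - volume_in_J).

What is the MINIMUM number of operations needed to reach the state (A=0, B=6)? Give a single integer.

Answer: 2

Derivation:
BFS from (A=0, B=12). One shortest path:
  1. pour(B -> A) -> (A=6 B=6)
  2. empty(A) -> (A=0 B=6)
Reached target in 2 moves.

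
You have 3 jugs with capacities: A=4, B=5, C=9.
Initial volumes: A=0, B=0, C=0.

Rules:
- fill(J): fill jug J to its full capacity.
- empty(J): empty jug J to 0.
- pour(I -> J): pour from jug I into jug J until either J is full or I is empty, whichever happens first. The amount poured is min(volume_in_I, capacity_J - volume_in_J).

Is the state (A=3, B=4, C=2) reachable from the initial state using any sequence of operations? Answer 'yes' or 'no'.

Answer: no

Derivation:
BFS explored all 204 reachable states.
Reachable set includes: (0,0,0), (0,0,1), (0,0,2), (0,0,3), (0,0,4), (0,0,5), (0,0,6), (0,0,7), (0,0,8), (0,0,9), (0,1,0), (0,1,1) ...
Target (A=3, B=4, C=2) not in reachable set → no.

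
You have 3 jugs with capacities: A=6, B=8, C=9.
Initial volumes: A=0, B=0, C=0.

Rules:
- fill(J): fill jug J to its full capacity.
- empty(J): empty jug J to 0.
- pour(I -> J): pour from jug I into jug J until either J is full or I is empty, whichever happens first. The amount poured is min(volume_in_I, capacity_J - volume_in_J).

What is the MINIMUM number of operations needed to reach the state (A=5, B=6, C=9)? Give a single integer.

Answer: 6

Derivation:
BFS from (A=0, B=0, C=0). One shortest path:
  1. fill(A) -> (A=6 B=0 C=0)
  2. fill(B) -> (A=6 B=8 C=0)
  3. pour(B -> C) -> (A=6 B=0 C=8)
  4. pour(A -> B) -> (A=0 B=6 C=8)
  5. fill(A) -> (A=6 B=6 C=8)
  6. pour(A -> C) -> (A=5 B=6 C=9)
Reached target in 6 moves.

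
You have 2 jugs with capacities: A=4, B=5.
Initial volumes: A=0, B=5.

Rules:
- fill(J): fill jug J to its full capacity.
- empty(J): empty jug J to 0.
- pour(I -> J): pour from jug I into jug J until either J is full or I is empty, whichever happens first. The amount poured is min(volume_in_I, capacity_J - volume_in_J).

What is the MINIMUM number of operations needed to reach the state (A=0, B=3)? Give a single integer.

Answer: 7

Derivation:
BFS from (A=0, B=5). One shortest path:
  1. fill(A) -> (A=4 B=5)
  2. empty(B) -> (A=4 B=0)
  3. pour(A -> B) -> (A=0 B=4)
  4. fill(A) -> (A=4 B=4)
  5. pour(A -> B) -> (A=3 B=5)
  6. empty(B) -> (A=3 B=0)
  7. pour(A -> B) -> (A=0 B=3)
Reached target in 7 moves.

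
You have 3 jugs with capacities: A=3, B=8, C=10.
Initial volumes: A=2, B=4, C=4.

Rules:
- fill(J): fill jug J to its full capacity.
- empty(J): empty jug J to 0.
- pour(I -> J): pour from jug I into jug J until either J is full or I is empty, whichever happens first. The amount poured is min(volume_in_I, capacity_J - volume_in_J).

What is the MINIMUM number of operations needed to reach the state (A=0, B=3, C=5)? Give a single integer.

Answer: 4

Derivation:
BFS from (A=2, B=4, C=4). One shortest path:
  1. empty(A) -> (A=0 B=4 C=4)
  2. pour(B -> A) -> (A=3 B=1 C=4)
  3. pour(B -> C) -> (A=3 B=0 C=5)
  4. pour(A -> B) -> (A=0 B=3 C=5)
Reached target in 4 moves.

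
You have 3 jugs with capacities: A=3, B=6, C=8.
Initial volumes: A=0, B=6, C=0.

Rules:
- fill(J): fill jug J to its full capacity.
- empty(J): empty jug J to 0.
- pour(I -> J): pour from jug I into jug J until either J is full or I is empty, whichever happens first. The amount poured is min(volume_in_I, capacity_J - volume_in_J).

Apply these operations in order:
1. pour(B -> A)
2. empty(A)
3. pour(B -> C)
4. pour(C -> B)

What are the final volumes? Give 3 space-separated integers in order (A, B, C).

Answer: 0 3 0

Derivation:
Step 1: pour(B -> A) -> (A=3 B=3 C=0)
Step 2: empty(A) -> (A=0 B=3 C=0)
Step 3: pour(B -> C) -> (A=0 B=0 C=3)
Step 4: pour(C -> B) -> (A=0 B=3 C=0)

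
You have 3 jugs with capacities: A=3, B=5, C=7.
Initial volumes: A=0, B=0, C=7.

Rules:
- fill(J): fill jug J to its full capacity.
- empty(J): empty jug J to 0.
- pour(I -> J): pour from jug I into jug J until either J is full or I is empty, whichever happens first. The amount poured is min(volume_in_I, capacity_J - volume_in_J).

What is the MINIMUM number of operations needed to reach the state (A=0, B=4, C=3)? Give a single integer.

Answer: 3

Derivation:
BFS from (A=0, B=0, C=7). One shortest path:
  1. pour(C -> A) -> (A=3 B=0 C=4)
  2. pour(C -> B) -> (A=3 B=4 C=0)
  3. pour(A -> C) -> (A=0 B=4 C=3)
Reached target in 3 moves.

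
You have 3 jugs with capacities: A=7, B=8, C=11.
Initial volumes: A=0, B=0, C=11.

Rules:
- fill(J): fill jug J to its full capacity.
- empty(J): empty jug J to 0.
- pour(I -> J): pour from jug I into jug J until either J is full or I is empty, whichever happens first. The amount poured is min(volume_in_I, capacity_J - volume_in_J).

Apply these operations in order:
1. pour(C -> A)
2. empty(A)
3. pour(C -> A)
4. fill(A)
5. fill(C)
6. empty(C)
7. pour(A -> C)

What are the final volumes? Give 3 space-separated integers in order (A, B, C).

Step 1: pour(C -> A) -> (A=7 B=0 C=4)
Step 2: empty(A) -> (A=0 B=0 C=4)
Step 3: pour(C -> A) -> (A=4 B=0 C=0)
Step 4: fill(A) -> (A=7 B=0 C=0)
Step 5: fill(C) -> (A=7 B=0 C=11)
Step 6: empty(C) -> (A=7 B=0 C=0)
Step 7: pour(A -> C) -> (A=0 B=0 C=7)

Answer: 0 0 7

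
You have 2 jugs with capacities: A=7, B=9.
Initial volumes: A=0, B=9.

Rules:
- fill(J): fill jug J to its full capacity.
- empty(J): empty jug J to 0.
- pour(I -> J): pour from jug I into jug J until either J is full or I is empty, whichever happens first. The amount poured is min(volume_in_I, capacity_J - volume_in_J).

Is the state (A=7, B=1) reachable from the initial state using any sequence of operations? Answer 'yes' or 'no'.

BFS from (A=0, B=9):
  1. pour(B -> A) -> (A=7 B=2)
  2. empty(A) -> (A=0 B=2)
  3. pour(B -> A) -> (A=2 B=0)
  4. fill(B) -> (A=2 B=9)
  5. pour(B -> A) -> (A=7 B=4)
  6. empty(A) -> (A=0 B=4)
  7. pour(B -> A) -> (A=4 B=0)
  8. fill(B) -> (A=4 B=9)
  9. pour(B -> A) -> (A=7 B=6)
  10. empty(A) -> (A=0 B=6)
  11. pour(B -> A) -> (A=6 B=0)
  12. fill(B) -> (A=6 B=9)
  13. pour(B -> A) -> (A=7 B=8)
  14. empty(A) -> (A=0 B=8)
  15. pour(B -> A) -> (A=7 B=1)
Target reached → yes.

Answer: yes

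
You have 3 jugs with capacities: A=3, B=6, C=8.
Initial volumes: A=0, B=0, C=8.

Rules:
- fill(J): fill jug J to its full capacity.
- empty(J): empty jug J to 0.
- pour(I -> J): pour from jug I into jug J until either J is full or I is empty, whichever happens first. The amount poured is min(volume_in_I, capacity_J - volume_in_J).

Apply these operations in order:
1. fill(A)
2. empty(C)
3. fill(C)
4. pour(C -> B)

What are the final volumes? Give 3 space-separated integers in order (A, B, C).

Step 1: fill(A) -> (A=3 B=0 C=8)
Step 2: empty(C) -> (A=3 B=0 C=0)
Step 3: fill(C) -> (A=3 B=0 C=8)
Step 4: pour(C -> B) -> (A=3 B=6 C=2)

Answer: 3 6 2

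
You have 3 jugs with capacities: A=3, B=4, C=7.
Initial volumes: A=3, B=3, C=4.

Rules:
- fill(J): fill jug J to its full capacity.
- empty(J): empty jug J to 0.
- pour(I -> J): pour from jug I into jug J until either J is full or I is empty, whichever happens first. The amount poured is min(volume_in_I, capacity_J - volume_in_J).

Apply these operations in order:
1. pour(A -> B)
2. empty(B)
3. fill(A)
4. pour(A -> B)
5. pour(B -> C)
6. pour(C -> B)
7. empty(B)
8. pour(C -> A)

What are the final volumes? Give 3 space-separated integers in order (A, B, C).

Step 1: pour(A -> B) -> (A=2 B=4 C=4)
Step 2: empty(B) -> (A=2 B=0 C=4)
Step 3: fill(A) -> (A=3 B=0 C=4)
Step 4: pour(A -> B) -> (A=0 B=3 C=4)
Step 5: pour(B -> C) -> (A=0 B=0 C=7)
Step 6: pour(C -> B) -> (A=0 B=4 C=3)
Step 7: empty(B) -> (A=0 B=0 C=3)
Step 8: pour(C -> A) -> (A=3 B=0 C=0)

Answer: 3 0 0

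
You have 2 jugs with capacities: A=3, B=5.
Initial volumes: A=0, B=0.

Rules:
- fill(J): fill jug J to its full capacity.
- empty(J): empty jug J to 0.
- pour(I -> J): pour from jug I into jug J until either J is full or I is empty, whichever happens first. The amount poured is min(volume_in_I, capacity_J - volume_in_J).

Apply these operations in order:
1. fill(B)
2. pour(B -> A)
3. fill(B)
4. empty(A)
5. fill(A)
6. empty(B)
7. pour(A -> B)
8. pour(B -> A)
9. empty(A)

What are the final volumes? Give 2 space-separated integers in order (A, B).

Answer: 0 0

Derivation:
Step 1: fill(B) -> (A=0 B=5)
Step 2: pour(B -> A) -> (A=3 B=2)
Step 3: fill(B) -> (A=3 B=5)
Step 4: empty(A) -> (A=0 B=5)
Step 5: fill(A) -> (A=3 B=5)
Step 6: empty(B) -> (A=3 B=0)
Step 7: pour(A -> B) -> (A=0 B=3)
Step 8: pour(B -> A) -> (A=3 B=0)
Step 9: empty(A) -> (A=0 B=0)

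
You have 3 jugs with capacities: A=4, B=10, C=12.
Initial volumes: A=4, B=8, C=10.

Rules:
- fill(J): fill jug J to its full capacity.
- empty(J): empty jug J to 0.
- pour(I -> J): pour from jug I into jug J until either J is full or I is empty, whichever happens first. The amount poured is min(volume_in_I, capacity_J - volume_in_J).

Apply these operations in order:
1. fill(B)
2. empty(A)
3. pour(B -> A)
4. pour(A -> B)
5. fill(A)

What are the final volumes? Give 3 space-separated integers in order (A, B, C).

Answer: 4 10 10

Derivation:
Step 1: fill(B) -> (A=4 B=10 C=10)
Step 2: empty(A) -> (A=0 B=10 C=10)
Step 3: pour(B -> A) -> (A=4 B=6 C=10)
Step 4: pour(A -> B) -> (A=0 B=10 C=10)
Step 5: fill(A) -> (A=4 B=10 C=10)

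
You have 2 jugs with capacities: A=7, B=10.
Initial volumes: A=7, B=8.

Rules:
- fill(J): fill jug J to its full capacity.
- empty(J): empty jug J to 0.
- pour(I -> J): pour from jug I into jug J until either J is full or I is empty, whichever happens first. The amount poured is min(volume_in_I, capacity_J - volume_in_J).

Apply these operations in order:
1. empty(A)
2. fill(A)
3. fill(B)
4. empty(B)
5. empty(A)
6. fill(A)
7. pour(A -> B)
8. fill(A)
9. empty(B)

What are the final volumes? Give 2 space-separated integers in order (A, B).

Step 1: empty(A) -> (A=0 B=8)
Step 2: fill(A) -> (A=7 B=8)
Step 3: fill(B) -> (A=7 B=10)
Step 4: empty(B) -> (A=7 B=0)
Step 5: empty(A) -> (A=0 B=0)
Step 6: fill(A) -> (A=7 B=0)
Step 7: pour(A -> B) -> (A=0 B=7)
Step 8: fill(A) -> (A=7 B=7)
Step 9: empty(B) -> (A=7 B=0)

Answer: 7 0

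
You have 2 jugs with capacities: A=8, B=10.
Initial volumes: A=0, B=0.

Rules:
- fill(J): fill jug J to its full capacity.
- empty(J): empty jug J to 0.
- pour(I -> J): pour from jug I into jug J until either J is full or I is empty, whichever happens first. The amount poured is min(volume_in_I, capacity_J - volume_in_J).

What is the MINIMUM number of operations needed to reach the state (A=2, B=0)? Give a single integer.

BFS from (A=0, B=0). One shortest path:
  1. fill(B) -> (A=0 B=10)
  2. pour(B -> A) -> (A=8 B=2)
  3. empty(A) -> (A=0 B=2)
  4. pour(B -> A) -> (A=2 B=0)
Reached target in 4 moves.

Answer: 4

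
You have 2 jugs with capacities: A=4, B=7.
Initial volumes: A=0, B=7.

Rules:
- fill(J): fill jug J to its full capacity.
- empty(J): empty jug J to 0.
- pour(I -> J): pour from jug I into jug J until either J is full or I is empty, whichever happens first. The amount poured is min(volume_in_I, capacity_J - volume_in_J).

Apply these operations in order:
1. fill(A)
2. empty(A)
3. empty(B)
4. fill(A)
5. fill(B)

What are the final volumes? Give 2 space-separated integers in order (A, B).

Answer: 4 7

Derivation:
Step 1: fill(A) -> (A=4 B=7)
Step 2: empty(A) -> (A=0 B=7)
Step 3: empty(B) -> (A=0 B=0)
Step 4: fill(A) -> (A=4 B=0)
Step 5: fill(B) -> (A=4 B=7)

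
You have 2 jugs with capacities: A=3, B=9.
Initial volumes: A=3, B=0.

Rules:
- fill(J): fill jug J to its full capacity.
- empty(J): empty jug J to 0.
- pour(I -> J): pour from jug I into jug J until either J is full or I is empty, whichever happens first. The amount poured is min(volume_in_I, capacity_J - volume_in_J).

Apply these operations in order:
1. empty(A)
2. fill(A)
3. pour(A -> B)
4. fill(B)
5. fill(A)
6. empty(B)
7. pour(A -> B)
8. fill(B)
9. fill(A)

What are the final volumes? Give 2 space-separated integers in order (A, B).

Step 1: empty(A) -> (A=0 B=0)
Step 2: fill(A) -> (A=3 B=0)
Step 3: pour(A -> B) -> (A=0 B=3)
Step 4: fill(B) -> (A=0 B=9)
Step 5: fill(A) -> (A=3 B=9)
Step 6: empty(B) -> (A=3 B=0)
Step 7: pour(A -> B) -> (A=0 B=3)
Step 8: fill(B) -> (A=0 B=9)
Step 9: fill(A) -> (A=3 B=9)

Answer: 3 9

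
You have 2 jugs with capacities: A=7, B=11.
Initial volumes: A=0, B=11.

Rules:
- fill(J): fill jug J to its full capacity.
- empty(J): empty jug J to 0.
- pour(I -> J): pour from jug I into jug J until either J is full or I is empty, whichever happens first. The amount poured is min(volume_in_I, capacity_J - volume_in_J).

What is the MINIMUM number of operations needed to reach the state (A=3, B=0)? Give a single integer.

Answer: 6

Derivation:
BFS from (A=0, B=11). One shortest path:
  1. fill(A) -> (A=7 B=11)
  2. empty(B) -> (A=7 B=0)
  3. pour(A -> B) -> (A=0 B=7)
  4. fill(A) -> (A=7 B=7)
  5. pour(A -> B) -> (A=3 B=11)
  6. empty(B) -> (A=3 B=0)
Reached target in 6 moves.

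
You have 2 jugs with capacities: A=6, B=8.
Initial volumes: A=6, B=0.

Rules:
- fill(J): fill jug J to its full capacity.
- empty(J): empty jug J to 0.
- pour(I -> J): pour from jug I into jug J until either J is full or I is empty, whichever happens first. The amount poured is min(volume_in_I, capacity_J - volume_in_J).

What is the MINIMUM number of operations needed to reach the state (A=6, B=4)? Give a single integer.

Answer: 6

Derivation:
BFS from (A=6, B=0). One shortest path:
  1. pour(A -> B) -> (A=0 B=6)
  2. fill(A) -> (A=6 B=6)
  3. pour(A -> B) -> (A=4 B=8)
  4. empty(B) -> (A=4 B=0)
  5. pour(A -> B) -> (A=0 B=4)
  6. fill(A) -> (A=6 B=4)
Reached target in 6 moves.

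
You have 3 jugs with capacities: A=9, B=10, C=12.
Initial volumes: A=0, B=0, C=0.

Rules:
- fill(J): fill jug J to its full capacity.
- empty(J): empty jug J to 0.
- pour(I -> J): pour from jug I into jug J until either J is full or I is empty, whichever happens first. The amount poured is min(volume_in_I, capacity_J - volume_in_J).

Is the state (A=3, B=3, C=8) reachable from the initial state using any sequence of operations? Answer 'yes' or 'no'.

Answer: no

Derivation:
BFS explored all 638 reachable states.
Reachable set includes: (0,0,0), (0,0,1), (0,0,2), (0,0,3), (0,0,4), (0,0,5), (0,0,6), (0,0,7), (0,0,8), (0,0,9), (0,0,10), (0,0,11) ...
Target (A=3, B=3, C=8) not in reachable set → no.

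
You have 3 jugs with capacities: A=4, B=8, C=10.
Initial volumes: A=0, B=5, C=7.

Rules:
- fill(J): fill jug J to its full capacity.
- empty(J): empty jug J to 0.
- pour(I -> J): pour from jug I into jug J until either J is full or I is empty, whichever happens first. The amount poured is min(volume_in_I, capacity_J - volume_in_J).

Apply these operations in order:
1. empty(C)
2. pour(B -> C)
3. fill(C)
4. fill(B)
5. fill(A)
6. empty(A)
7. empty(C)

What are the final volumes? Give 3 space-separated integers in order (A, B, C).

Step 1: empty(C) -> (A=0 B=5 C=0)
Step 2: pour(B -> C) -> (A=0 B=0 C=5)
Step 3: fill(C) -> (A=0 B=0 C=10)
Step 4: fill(B) -> (A=0 B=8 C=10)
Step 5: fill(A) -> (A=4 B=8 C=10)
Step 6: empty(A) -> (A=0 B=8 C=10)
Step 7: empty(C) -> (A=0 B=8 C=0)

Answer: 0 8 0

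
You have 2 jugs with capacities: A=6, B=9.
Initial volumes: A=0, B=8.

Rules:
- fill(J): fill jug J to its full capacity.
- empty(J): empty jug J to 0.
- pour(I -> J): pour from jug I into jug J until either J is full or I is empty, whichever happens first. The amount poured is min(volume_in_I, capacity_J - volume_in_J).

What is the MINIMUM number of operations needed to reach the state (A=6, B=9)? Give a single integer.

Answer: 2

Derivation:
BFS from (A=0, B=8). One shortest path:
  1. fill(A) -> (A=6 B=8)
  2. fill(B) -> (A=6 B=9)
Reached target in 2 moves.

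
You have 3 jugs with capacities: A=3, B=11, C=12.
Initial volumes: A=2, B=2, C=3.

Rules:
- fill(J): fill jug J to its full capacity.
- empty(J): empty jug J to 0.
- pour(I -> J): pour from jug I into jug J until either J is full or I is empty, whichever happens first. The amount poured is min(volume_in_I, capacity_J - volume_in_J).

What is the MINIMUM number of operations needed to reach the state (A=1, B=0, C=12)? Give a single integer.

BFS from (A=2, B=2, C=3). One shortest path:
  1. fill(B) -> (A=2 B=11 C=3)
  2. empty(C) -> (A=2 B=11 C=0)
  3. pour(B -> C) -> (A=2 B=0 C=11)
  4. pour(A -> C) -> (A=1 B=0 C=12)
Reached target in 4 moves.

Answer: 4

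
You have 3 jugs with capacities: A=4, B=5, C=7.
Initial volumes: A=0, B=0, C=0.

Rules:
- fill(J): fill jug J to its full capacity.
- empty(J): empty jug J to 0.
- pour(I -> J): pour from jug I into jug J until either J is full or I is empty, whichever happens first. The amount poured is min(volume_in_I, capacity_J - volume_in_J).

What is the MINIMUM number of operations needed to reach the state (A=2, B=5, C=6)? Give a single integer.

Answer: 7

Derivation:
BFS from (A=0, B=0, C=0). One shortest path:
  1. fill(A) -> (A=4 B=0 C=0)
  2. fill(B) -> (A=4 B=5 C=0)
  3. pour(B -> C) -> (A=4 B=0 C=5)
  4. pour(A -> B) -> (A=0 B=4 C=5)
  5. fill(A) -> (A=4 B=4 C=5)
  6. pour(A -> C) -> (A=2 B=4 C=7)
  7. pour(C -> B) -> (A=2 B=5 C=6)
Reached target in 7 moves.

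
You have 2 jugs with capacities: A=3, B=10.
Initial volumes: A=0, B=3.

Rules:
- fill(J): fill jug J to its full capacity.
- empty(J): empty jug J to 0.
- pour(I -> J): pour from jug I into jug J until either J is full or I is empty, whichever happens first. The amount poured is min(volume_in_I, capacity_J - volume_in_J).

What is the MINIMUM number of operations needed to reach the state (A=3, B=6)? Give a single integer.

BFS from (A=0, B=3). One shortest path:
  1. fill(A) -> (A=3 B=3)
  2. pour(A -> B) -> (A=0 B=6)
  3. fill(A) -> (A=3 B=6)
Reached target in 3 moves.

Answer: 3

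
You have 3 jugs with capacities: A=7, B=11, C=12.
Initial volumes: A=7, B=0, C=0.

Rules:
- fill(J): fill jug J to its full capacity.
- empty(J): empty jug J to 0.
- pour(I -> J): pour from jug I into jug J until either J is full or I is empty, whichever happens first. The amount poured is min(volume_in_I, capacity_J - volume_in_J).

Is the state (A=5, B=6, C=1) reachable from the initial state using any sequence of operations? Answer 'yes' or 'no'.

BFS explored all 588 reachable states.
Reachable set includes: (0,0,0), (0,0,1), (0,0,2), (0,0,3), (0,0,4), (0,0,5), (0,0,6), (0,0,7), (0,0,8), (0,0,9), (0,0,10), (0,0,11) ...
Target (A=5, B=6, C=1) not in reachable set → no.

Answer: no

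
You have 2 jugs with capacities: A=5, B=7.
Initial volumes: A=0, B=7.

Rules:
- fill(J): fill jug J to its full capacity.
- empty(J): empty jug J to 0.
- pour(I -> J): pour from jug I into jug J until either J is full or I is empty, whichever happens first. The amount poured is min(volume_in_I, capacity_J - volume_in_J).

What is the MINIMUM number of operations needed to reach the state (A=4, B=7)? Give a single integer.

BFS from (A=0, B=7). One shortest path:
  1. pour(B -> A) -> (A=5 B=2)
  2. empty(A) -> (A=0 B=2)
  3. pour(B -> A) -> (A=2 B=0)
  4. fill(B) -> (A=2 B=7)
  5. pour(B -> A) -> (A=5 B=4)
  6. empty(A) -> (A=0 B=4)
  7. pour(B -> A) -> (A=4 B=0)
  8. fill(B) -> (A=4 B=7)
Reached target in 8 moves.

Answer: 8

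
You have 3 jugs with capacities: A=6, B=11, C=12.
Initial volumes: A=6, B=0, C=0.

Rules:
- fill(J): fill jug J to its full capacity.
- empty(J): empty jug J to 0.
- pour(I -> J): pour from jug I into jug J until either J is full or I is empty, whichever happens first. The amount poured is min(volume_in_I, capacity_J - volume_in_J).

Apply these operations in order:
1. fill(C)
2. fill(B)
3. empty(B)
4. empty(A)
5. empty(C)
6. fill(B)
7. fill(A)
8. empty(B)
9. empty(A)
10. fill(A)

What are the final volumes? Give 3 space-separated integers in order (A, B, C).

Answer: 6 0 0

Derivation:
Step 1: fill(C) -> (A=6 B=0 C=12)
Step 2: fill(B) -> (A=6 B=11 C=12)
Step 3: empty(B) -> (A=6 B=0 C=12)
Step 4: empty(A) -> (A=0 B=0 C=12)
Step 5: empty(C) -> (A=0 B=0 C=0)
Step 6: fill(B) -> (A=0 B=11 C=0)
Step 7: fill(A) -> (A=6 B=11 C=0)
Step 8: empty(B) -> (A=6 B=0 C=0)
Step 9: empty(A) -> (A=0 B=0 C=0)
Step 10: fill(A) -> (A=6 B=0 C=0)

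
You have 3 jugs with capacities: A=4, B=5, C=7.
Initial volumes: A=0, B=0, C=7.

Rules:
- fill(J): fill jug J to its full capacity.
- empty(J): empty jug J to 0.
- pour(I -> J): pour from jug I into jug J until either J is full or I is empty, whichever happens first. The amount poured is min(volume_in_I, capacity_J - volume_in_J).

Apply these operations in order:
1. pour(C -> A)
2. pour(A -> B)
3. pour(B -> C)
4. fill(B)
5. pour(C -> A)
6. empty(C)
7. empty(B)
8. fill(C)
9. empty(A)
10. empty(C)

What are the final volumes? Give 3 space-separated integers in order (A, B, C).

Answer: 0 0 0

Derivation:
Step 1: pour(C -> A) -> (A=4 B=0 C=3)
Step 2: pour(A -> B) -> (A=0 B=4 C=3)
Step 3: pour(B -> C) -> (A=0 B=0 C=7)
Step 4: fill(B) -> (A=0 B=5 C=7)
Step 5: pour(C -> A) -> (A=4 B=5 C=3)
Step 6: empty(C) -> (A=4 B=5 C=0)
Step 7: empty(B) -> (A=4 B=0 C=0)
Step 8: fill(C) -> (A=4 B=0 C=7)
Step 9: empty(A) -> (A=0 B=0 C=7)
Step 10: empty(C) -> (A=0 B=0 C=0)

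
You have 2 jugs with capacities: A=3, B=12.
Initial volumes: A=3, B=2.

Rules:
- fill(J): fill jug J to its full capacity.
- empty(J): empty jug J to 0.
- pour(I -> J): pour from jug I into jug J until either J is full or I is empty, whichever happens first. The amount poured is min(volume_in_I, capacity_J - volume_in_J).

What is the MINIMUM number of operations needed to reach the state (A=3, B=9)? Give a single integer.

BFS from (A=3, B=2). One shortest path:
  1. empty(A) -> (A=0 B=2)
  2. fill(B) -> (A=0 B=12)
  3. pour(B -> A) -> (A=3 B=9)
Reached target in 3 moves.

Answer: 3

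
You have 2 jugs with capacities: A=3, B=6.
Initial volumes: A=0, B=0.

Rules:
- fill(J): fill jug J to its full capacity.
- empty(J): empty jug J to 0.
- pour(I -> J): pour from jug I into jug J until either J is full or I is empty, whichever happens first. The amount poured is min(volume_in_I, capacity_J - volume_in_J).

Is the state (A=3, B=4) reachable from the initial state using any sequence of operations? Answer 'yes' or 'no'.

Answer: no

Derivation:
BFS explored all 6 reachable states.
Reachable set includes: (0,0), (0,3), (0,6), (3,0), (3,3), (3,6)
Target (A=3, B=4) not in reachable set → no.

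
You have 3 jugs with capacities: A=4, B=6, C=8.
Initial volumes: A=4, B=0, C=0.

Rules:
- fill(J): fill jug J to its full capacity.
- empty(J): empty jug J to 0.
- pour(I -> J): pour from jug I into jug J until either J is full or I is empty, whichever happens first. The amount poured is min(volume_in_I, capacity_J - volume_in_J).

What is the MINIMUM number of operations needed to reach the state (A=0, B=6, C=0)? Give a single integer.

Answer: 2

Derivation:
BFS from (A=4, B=0, C=0). One shortest path:
  1. empty(A) -> (A=0 B=0 C=0)
  2. fill(B) -> (A=0 B=6 C=0)
Reached target in 2 moves.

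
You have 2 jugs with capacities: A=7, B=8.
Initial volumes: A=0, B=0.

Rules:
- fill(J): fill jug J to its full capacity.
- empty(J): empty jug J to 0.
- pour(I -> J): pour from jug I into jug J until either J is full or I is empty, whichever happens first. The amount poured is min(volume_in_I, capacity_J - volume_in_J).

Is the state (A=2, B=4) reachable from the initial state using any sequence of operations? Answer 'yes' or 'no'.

Answer: no

Derivation:
BFS explored all 30 reachable states.
Reachable set includes: (0,0), (0,1), (0,2), (0,3), (0,4), (0,5), (0,6), (0,7), (0,8), (1,0), (1,8), (2,0) ...
Target (A=2, B=4) not in reachable set → no.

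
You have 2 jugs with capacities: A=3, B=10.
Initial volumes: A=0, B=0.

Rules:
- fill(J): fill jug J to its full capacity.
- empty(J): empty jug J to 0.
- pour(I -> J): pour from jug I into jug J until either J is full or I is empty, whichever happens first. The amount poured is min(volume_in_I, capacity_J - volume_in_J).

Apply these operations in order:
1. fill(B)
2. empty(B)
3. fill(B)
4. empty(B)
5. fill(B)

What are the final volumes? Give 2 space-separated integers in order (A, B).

Answer: 0 10

Derivation:
Step 1: fill(B) -> (A=0 B=10)
Step 2: empty(B) -> (A=0 B=0)
Step 3: fill(B) -> (A=0 B=10)
Step 4: empty(B) -> (A=0 B=0)
Step 5: fill(B) -> (A=0 B=10)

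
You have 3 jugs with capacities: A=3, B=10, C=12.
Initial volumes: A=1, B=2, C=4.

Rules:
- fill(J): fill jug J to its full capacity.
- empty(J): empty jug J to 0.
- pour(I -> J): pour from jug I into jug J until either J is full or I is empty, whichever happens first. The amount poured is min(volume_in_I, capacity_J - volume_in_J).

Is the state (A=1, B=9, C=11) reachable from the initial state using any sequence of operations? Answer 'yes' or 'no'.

Answer: no

Derivation:
BFS explored all 375 reachable states.
Reachable set includes: (0,0,0), (0,0,1), (0,0,2), (0,0,3), (0,0,4), (0,0,5), (0,0,6), (0,0,7), (0,0,8), (0,0,9), (0,0,10), (0,0,11) ...
Target (A=1, B=9, C=11) not in reachable set → no.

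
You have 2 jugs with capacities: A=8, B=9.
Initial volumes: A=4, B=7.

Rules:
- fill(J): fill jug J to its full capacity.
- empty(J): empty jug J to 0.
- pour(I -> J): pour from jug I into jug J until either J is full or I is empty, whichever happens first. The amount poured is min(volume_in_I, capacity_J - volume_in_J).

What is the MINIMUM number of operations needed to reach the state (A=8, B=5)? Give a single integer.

BFS from (A=4, B=7). One shortest path:
  1. fill(B) -> (A=4 B=9)
  2. pour(B -> A) -> (A=8 B=5)
Reached target in 2 moves.

Answer: 2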